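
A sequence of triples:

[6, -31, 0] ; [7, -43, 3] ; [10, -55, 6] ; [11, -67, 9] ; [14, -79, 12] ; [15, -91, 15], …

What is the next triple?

[18, -103, 18]

First part — alternating steps +1, +3, +1, +3, …: 6, 7, 10, 11, 14, 15 → 18.
Second part — −12 each step: -31, -43, -55, -67, -79, -91 → -103.
Third part — +3 each step: 0, 3, 6, 9, 12, 15 → 18.
So the next triple is [18, -103, 18].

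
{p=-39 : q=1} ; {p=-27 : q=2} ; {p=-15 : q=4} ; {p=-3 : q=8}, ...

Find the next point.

{p=9 : q=16}

P goes -39, -27, -15, -3 → 9 (+12 each step).
Q: ×2 each step; 1, 2, 4, 8 → 16.
Putting it together: {p=9 : q=16}.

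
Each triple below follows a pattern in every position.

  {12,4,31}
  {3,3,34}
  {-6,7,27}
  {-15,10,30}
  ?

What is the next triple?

{-24,17,23}

First coordinate — −9 each step: 12, 3, -6, -15 → -24.
Second coordinate: each term is the sum of the two before it; 4, 3, 7, 10 → 17.
Third coordinate: alternating steps +3, −7, +3, −7, …; 31, 34, 27, 30 → 23.
Putting it together: {-24,17,23}.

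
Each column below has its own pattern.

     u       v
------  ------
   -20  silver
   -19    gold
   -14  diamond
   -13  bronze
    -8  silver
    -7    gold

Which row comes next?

Column u: -20, -19, -14, -13, -8, -7 → -2 (alternating steps +1, +5, +1, +5, …).
Column v goes silver, gold, diamond, bronze, silver, gold → diamond (repeats silver → gold → diamond → bronze).
Combining the parts gives -2  diamond.

-2  diamond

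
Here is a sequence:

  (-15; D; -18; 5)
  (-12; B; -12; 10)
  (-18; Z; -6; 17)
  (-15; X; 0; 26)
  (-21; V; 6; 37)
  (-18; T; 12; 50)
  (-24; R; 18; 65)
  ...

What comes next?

First slot: alternating steps +3, −6, +3, −6, …; -15, -12, -18, -15, -21, -18, -24 → -21.
For the letter, letters move back 2 places in the alphabet, wrapping A→Z: D, B, Z, X, V, T, R → P.
Third slot — +6 each step: -18, -12, -6, 0, 6, 12, 18 → 24.
For the fourth slot, differences are 5, 7, 9, … (increasing by 2 each time): 5, 10, 17, 26, 37, 50, 65 → 82.
Combining the parts gives (-21; P; 24; 82).

(-21; P; 24; 82)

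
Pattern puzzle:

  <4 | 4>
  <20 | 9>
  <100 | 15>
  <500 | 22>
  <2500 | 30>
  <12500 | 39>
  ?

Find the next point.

First value — ×5 each step: 4, 20, 100, 500, 2500, 12500 → 62500.
Second value: differences are 5, 6, 7, … (increasing by 1 each time); 4, 9, 15, 22, 30, 39 → 49.
Combining the parts gives <62500 | 49>.

<62500 | 49>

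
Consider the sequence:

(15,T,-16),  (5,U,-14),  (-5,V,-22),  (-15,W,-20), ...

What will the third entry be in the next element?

First entry goes 15, 5, -5, -15 → -25 (−10 each step).
Letter: letters move forward 1 place in the alphabet, so T, U, V, W → X.
Third entry: -16, -14, -22, -20 → -28 (alternating steps +2, −8, +2, −8, …).

-28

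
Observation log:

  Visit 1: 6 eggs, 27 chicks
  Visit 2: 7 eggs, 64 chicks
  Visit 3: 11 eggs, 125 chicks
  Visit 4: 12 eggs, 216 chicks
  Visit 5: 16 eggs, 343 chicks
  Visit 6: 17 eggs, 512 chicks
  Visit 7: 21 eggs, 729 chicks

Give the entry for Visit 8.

22 eggs, 1000 chicks

Eggs: 6, 7, 11, 12, 16, 17, 21 → 22 (alternating steps +1, +4, +1, +4, …).
Chicks goes 27, 64, 125, 216, 343, 512, 729 → 1000 (perfect cubes: 3³, 4³, 5³, …).
Putting it together: 22 eggs, 1000 chicks.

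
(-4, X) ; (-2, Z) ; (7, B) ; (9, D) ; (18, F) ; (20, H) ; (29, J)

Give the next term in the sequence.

First entry: -4, -2, 7, 9, 18, 20, 29 → 31 (alternating steps +2, +9, +2, +9, …).
Letter: letters move forward 2 places in the alphabet, wrapping Z→A; X, Z, B, D, F, H, J → L.
So the next term is (31, L).

(31, L)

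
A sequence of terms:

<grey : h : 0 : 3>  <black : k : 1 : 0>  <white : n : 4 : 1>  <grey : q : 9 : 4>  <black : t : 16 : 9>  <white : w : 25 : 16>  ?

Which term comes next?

<grey : z : 36 : 25>

Shade: repeats grey → black → white; grey, black, white, grey, black, white → grey.
Letter: letters move forward 3 places in the alphabet, so h, k, n, q, t, w → z.
Third part goes 0, 1, 4, 9, 16, 25 → 36 (differences are 1, 3, 5, … (increasing by 2 each time)).
Fourth part: always the previous value of the third part; 3, 0, 1, 4, 9, 16 → 25.
Combining the parts gives <grey : z : 36 : 25>.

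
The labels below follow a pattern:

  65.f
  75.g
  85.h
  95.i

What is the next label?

First component goes 65, 75, 85, 95 → 105 (+10 each step).
Letter: f, g, h, i → j (letters move forward 1 place in the alphabet).
Combining the parts gives 105.j.

105.j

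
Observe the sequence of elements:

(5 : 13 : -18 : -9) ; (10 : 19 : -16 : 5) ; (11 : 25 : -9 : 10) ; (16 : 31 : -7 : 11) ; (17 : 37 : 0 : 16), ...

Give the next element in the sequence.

(22 : 43 : 2 : 17)

For the first entry, alternating steps +5, +1, +5, +1, …: 5, 10, 11, 16, 17 → 22.
Second entry: +6 each step, so 13, 19, 25, 31, 37 → 43.
Third entry goes -18, -16, -9, -7, 0 → 2 (alternating steps +2, +7, +2, +7, …).
Fourth entry: always the previous value of the first entry; -9, 5, 10, 11, 16 → 17.
Combining the parts gives (22 : 43 : 2 : 17).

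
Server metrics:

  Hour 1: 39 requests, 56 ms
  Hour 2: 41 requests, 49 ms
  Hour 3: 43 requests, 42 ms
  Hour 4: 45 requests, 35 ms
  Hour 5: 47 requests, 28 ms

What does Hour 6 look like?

Requests: +2 each step; 39, 41, 43, 45, 47 → 49.
Ms — −7 each step: 56, 49, 42, 35, 28 → 21.
Putting it together: 49 requests, 21 ms.

49 requests, 21 ms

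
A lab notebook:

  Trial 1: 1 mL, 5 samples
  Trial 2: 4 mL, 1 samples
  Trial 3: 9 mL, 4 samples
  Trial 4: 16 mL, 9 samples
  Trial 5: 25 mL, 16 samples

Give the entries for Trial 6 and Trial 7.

36 mL, 25 samples; 49 mL, 36 samples

ML — perfect squares: 1², 2², 3², …: 1, 4, 9, 16, 25 → 36 → 49.
Samples goes 5, 1, 4, 9, 16 → 25 → 36 (always the previous value of the mL).
Putting the parts together: 36 mL, 25 samples and then 49 mL, 36 samples.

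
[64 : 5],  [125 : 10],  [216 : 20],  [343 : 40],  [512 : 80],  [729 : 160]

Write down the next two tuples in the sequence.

First slot: 64, 125, 216, 343, 512, 729 → 1000 → 1331 (perfect cubes: 4³, 5³, 6³, …).
For the second slot, ×2 each step: 5, 10, 20, 40, 80, 160 → 320 → 640.
Putting the parts together: [1000 : 320] and then [1331 : 640].

[1000 : 320], [1331 : 640]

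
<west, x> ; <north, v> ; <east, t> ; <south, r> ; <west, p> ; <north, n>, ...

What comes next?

<east, l>

Direction: west, north, east, south, west, north → east (repeats west → north → east → south).
Letter goes x, v, t, r, p, n → l (letters move back 2 places in the alphabet).
Combining the parts gives <east, l>.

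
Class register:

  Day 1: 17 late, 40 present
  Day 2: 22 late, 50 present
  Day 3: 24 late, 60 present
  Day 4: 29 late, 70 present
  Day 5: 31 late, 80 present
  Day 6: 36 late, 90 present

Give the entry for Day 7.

38 late, 100 present

Late — alternating steps +5, +2, +5, +2, …: 17, 22, 24, 29, 31, 36 → 38.
Present goes 40, 50, 60, 70, 80, 90 → 100 (+10 each step).
Putting it together: 38 late, 100 present.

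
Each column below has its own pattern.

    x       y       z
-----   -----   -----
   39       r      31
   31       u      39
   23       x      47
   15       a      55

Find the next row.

7  d  63

Column x goes 39, 31, 23, 15 → 7 (−8 each step).
Column y goes r, u, x, a → d (letters move forward 3 places in the alphabet, wrapping Z→A).
Column z: +8 each step, so 31, 39, 47, 55 → 63.
Combining the parts gives 7  d  63.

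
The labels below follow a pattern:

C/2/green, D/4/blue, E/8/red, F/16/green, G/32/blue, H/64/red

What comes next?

I/128/green

Letter goes C, D, E, F, G, H → I (letters move forward 1 place in the alphabet).
Second component — ×2 each step: 2, 4, 8, 16, 32, 64 → 128.
Colour: repeats green → blue → red, so green, blue, red, green, blue, red → green.
So the next label is I/128/green.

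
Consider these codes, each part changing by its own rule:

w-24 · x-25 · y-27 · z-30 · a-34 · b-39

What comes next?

Letter goes w, x, y, z, a, b → c (letters move forward 1 place in the alphabet, wrapping Z→A).
For the second component, differences are 1, 2, 3, … (increasing by 1 each time): 24, 25, 27, 30, 34, 39 → 45.
Combining the parts gives c-45.

c-45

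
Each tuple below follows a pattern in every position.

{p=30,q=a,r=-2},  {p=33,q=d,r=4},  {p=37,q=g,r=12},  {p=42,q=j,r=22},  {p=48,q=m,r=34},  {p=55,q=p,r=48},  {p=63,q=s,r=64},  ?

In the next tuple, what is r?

For the r, differences are 6, 8, 10, … (increasing by 2 each time): -2, 4, 12, 22, 34, 48, 64 → 82.

82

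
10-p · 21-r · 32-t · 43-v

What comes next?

54-x

For the first component, +11 each step: 10, 21, 32, 43 → 54.
Letter goes p, r, t, v → x (letters move forward 2 places in the alphabet).
So the next tag is 54-x.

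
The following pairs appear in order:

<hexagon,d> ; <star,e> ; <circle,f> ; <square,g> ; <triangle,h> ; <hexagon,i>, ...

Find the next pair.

For the shape, repeats hexagon → star → circle → square → triangle: hexagon, star, circle, square, triangle, hexagon → star.
Letter — letters move forward 1 place in the alphabet: d, e, f, g, h, i → j.
So the next pair is <star,j>.

<star,j>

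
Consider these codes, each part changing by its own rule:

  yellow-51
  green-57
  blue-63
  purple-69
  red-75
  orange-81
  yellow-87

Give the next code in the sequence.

Colour — repeats yellow → green → blue → purple → red → orange: yellow, green, blue, purple, red, orange, yellow → green.
For the second component, +6 each step: 51, 57, 63, 69, 75, 81, 87 → 93.
Putting it together: green-93.

green-93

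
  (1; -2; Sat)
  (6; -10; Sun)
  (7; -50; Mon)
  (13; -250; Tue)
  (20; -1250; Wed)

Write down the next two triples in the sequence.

(33; -6250; Thu), (53; -31250; Fri)

First value: each term is the sum of the two before it, so 1, 6, 7, 13, 20 → 33 → 53.
Second value: ×5 each step; -2, -10, -50, -250, -1250 → -6250 → -31250.
Day goes Sat, Sun, Mon, Tue, Wed → Thu → Fri (runs through the weekdays Mon→Sun).
Putting the parts together: (33; -6250; Thu) and then (53; -31250; Fri).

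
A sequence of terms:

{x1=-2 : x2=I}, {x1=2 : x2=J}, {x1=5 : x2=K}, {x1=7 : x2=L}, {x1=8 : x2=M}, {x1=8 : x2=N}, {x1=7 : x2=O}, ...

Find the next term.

{x1=5 : x2=P}

X1: differences are 4, 3, 2, … (decreasing by 1 each time), so -2, 2, 5, 7, 8, 8, 7 → 5.
X2 — letters move forward 1 place in the alphabet: I, J, K, L, M, N, O → P.
Putting it together: {x1=5 : x2=P}.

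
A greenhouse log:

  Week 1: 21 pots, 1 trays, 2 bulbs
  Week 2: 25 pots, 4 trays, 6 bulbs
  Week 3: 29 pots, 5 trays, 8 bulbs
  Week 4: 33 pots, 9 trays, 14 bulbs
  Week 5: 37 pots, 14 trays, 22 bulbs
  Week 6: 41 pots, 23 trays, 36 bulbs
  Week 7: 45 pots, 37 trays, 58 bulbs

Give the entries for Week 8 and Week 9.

Pots: +4 each step, so 21, 25, 29, 33, 37, 41, 45 → 49 → 53.
Trays — each term is the sum of the two before it: 1, 4, 5, 9, 14, 23, 37 → 60 → 97.
Bulbs — each term is the sum of the two before it: 2, 6, 8, 14, 22, 36, 58 → 94 → 152.
Putting the parts together: 49 pots, 60 trays, 94 bulbs and then 53 pots, 97 trays, 152 bulbs.

49 pots, 60 trays, 94 bulbs; 53 pots, 97 trays, 152 bulbs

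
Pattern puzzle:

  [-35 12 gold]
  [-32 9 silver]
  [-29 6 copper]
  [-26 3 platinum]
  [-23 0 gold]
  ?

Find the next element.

First slot — +3 each step: -35, -32, -29, -26, -23 → -20.
For the second slot, together with the first slot always sums to -23: 12, 9, 6, 3, 0 → -3.
Metal: repeats gold → silver → copper → platinum, so gold, silver, copper, platinum, gold → silver.
Combining the parts gives [-20 -3 silver].

[-20 -3 silver]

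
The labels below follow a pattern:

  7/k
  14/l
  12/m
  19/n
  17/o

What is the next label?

24/p

First component: alternating steps +7, −2, +7, −2, …, so 7, 14, 12, 19, 17 → 24.
For the letter, letters move forward 1 place in the alphabet: k, l, m, n, o → p.
Combining the parts gives 24/p.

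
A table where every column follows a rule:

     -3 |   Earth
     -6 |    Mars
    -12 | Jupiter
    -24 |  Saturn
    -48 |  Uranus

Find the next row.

For the first component, ×2 each step: -3, -6, -12, -24, -48 → -96.
Planet: Earth, Mars, Jupiter, Saturn, Uranus → Neptune (runs through the planets Mercury→Neptune).
So the next row is -96  Neptune.

-96  Neptune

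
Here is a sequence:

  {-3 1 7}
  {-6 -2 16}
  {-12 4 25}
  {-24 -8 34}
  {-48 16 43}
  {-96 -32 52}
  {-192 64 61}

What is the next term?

First component — ×2 each step: -3, -6, -12, -24, -48, -96, -192 → -384.
Second component goes 1, -2, 4, -8, 16, -32, 64 → -128 (×(-2) each step).
Third component goes 7, 16, 25, 34, 43, 52, 61 → 70 (+9 each step).
Combining the parts gives {-384 -128 70}.

{-384 -128 70}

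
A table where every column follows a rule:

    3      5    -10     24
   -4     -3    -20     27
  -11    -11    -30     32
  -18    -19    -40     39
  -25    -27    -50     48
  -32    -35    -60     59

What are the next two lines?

First component: 3, -4, -11, -18, -25, -32 → -39 → -46 (−7 each step).
Second component — −8 each step: 5, -3, -11, -19, -27, -35 → -43 → -51.
For the third component, −10 each step: -10, -20, -30, -40, -50, -60 → -70 → -80.
Fourth component — differences are 3, 5, 7, … (increasing by 2 each time): 24, 27, 32, 39, 48, 59 → 72 → 87.
Putting the parts together: -39  -43  -70  72 and then -46  -51  -80  87.

-39  -43  -70  72; -46  -51  -80  87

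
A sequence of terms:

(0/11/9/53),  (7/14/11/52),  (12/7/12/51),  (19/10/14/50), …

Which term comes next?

First entry goes 0, 7, 12, 19 → 24 (alternating steps +7, +5, +7, +5, …).
Second entry: alternating steps +3, −7, +3, −7, …, so 11, 14, 7, 10 → 3.
Third entry — alternating steps +2, +1, +2, +1, …: 9, 11, 12, 14 → 15.
Fourth entry goes 53, 52, 51, 50 → 49 (−1 each step).
So the next term is (24/3/15/49).

(24/3/15/49)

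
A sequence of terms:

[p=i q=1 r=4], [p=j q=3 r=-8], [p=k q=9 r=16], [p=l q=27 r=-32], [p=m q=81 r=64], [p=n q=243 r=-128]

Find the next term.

[p=o q=729 r=256]

For the p, letters move forward 1 place in the alphabet: i, j, k, l, m, n → o.
Q goes 1, 3, 9, 27, 81, 243 → 729 (×3 each step).
R: 4, -8, 16, -32, 64, -128 → 256 (×(-2) each step).
So the next term is [p=o q=729 r=256].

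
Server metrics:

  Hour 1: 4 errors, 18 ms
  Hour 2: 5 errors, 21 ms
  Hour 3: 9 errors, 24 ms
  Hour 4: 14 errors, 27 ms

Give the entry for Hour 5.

Errors goes 4, 5, 9, 14 → 23 (each term is the sum of the two before it).
Ms: +3 each step, so 18, 21, 24, 27 → 30.
Combining the parts gives 23 errors, 30 ms.

23 errors, 30 ms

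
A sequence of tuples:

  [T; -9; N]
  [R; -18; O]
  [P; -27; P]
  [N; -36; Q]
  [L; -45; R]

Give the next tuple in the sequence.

[J; -54; S]

First letter: letters move back 2 places in the alphabet, so T, R, P, N, L → J.
Second part: -9, -18, -27, -36, -45 → -54 (−9 each step).
For the second letter, letters move forward 1 place in the alphabet: N, O, P, Q, R → S.
So the next tuple is [J; -54; S].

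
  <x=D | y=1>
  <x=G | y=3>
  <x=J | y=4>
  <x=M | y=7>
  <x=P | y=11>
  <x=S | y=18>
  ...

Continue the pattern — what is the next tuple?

For the x, letters move forward 3 places in the alphabet: D, G, J, M, P, S → V.
Y: 1, 3, 4, 7, 11, 18 → 29 (each term is the sum of the two before it).
Putting it together: <x=V | y=29>.

<x=V | y=29>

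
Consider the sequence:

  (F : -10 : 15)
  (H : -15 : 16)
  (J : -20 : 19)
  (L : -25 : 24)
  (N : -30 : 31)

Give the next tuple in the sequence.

Letter: letters move forward 2 places in the alphabet; F, H, J, L, N → P.
Second part: −5 each step; -10, -15, -20, -25, -30 → -35.
Third part — differences are 1, 3, 5, … (increasing by 2 each time): 15, 16, 19, 24, 31 → 40.
Combining the parts gives (P : -35 : 40).

(P : -35 : 40)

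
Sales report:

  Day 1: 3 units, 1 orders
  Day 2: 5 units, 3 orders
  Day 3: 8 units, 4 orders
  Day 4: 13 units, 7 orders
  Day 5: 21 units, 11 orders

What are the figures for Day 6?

34 units, 18 orders

Units: each term is the sum of the two before it; 3, 5, 8, 13, 21 → 34.
Orders: each term is the sum of the two before it; 1, 3, 4, 7, 11 → 18.
Putting it together: 34 units, 18 orders.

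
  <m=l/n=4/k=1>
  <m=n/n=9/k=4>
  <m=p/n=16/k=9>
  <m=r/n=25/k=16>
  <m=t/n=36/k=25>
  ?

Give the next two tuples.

<m=v/n=49/k=36>, <m=x/n=64/k=49>

M: l, n, p, r, t → v → x (letters move forward 2 places in the alphabet).
For the n, perfect squares: 2², 3², 4², …: 4, 9, 16, 25, 36 → 49 → 64.
For the k, always the previous value of the n: 1, 4, 9, 16, 25 → 36 → 49.
So the next two tuples are <m=v/n=49/k=36> and <m=x/n=64/k=49>.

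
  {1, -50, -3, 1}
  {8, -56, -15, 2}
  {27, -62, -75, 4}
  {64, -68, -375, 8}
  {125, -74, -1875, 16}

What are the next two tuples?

{216, -80, -9375, 32}, {343, -86, -46875, 64}

For the first slot, perfect cubes: 1³, 2³, 3³, …: 1, 8, 27, 64, 125 → 216 → 343.
Second slot: −6 each step; -50, -56, -62, -68, -74 → -80 → -86.
Third slot: ×5 each step; -3, -15, -75, -375, -1875 → -9375 → -46875.
Fourth slot: 1, 2, 4, 8, 16 → 32 → 64 (×2 each step).
So the next two tuples are {216, -80, -9375, 32} and {343, -86, -46875, 64}.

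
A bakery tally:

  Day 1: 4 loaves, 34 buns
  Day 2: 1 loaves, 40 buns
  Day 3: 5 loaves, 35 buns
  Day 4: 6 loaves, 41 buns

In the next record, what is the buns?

36

Buns: alternating steps +6, −5, +6, −5, …, so 34, 40, 35, 41 → 36.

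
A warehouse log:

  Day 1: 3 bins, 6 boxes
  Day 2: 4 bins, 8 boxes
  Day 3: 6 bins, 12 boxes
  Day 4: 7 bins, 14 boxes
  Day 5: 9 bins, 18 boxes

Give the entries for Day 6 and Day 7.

10 bins, 20 boxes; 12 bins, 24 boxes

Bins goes 3, 4, 6, 7, 9 → 10 → 12 (alternating steps +1, +2, +1, +2, …).
Boxes: always 2 × the bins; 6, 8, 12, 14, 18 → 20 → 24.
So the next two lines are 10 bins, 20 boxes and 12 bins, 24 boxes.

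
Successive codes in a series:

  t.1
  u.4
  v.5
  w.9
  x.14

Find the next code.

y.23

Letter: letters move forward 1 place in the alphabet, so t, u, v, w, x → y.
Second component goes 1, 4, 5, 9, 14 → 23 (each term is the sum of the two before it).
Combining the parts gives y.23.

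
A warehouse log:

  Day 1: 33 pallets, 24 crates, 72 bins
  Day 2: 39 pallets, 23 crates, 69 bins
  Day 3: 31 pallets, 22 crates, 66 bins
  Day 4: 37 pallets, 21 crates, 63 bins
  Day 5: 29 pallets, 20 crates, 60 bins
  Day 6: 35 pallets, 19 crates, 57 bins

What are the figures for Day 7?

27 pallets, 18 crates, 54 bins

Pallets: alternating steps +6, −8, +6, −8, …; 33, 39, 31, 37, 29, 35 → 27.
Crates: −1 each step; 24, 23, 22, 21, 20, 19 → 18.
Bins: always 3 × the crates, so 72, 69, 66, 63, 60, 57 → 54.
Putting it together: 27 pallets, 18 crates, 54 bins.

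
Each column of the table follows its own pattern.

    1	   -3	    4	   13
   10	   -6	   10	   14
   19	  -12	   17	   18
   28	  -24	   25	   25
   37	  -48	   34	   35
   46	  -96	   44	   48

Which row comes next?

55  -192  55  64

For the first component, +9 each step: 1, 10, 19, 28, 37, 46 → 55.
Second component — ×2 each step: -3, -6, -12, -24, -48, -96 → -192.
Third component — differences are 6, 7, 8, … (increasing by 1 each time): 4, 10, 17, 25, 34, 44 → 55.
Fourth component — differences are 1, 4, 7, … (increasing by 3 each time): 13, 14, 18, 25, 35, 48 → 64.
Putting it together: 55  -192  55  64.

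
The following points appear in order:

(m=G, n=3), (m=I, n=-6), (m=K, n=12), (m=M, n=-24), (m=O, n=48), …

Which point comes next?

M — letters move forward 2 places in the alphabet: G, I, K, M, O → Q.
N: ×(-2) each step, so 3, -6, 12, -24, 48 → -96.
Putting it together: (m=Q, n=-96).

(m=Q, n=-96)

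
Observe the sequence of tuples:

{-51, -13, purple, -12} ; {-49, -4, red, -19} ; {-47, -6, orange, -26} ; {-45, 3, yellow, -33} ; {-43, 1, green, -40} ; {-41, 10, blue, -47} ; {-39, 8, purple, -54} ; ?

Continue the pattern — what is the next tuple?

First value: +2 each step, so -51, -49, -47, -45, -43, -41, -39 → -37.
Second value — alternating steps +9, −2, +9, −2, …: -13, -4, -6, 3, 1, 10, 8 → 17.
Colour: repeats purple → red → orange → yellow → green → blue, so purple, red, orange, yellow, green, blue, purple → red.
Fourth value: -12, -19, -26, -33, -40, -47, -54 → -61 (−7 each step).
Putting it together: {-37, 17, red, -61}.

{-37, 17, red, -61}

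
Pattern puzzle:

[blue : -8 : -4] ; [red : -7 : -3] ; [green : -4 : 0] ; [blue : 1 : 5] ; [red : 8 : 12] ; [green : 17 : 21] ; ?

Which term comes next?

[blue : 28 : 32]

Colour: repeats blue → red → green; blue, red, green, blue, red, green → blue.
Second slot: -8, -7, -4, 1, 8, 17 → 28 (differences are 1, 3, 5, … (increasing by 2 each time)).
Third slot: always 4 more than the second slot; -4, -3, 0, 5, 12, 21 → 32.
So the next term is [blue : 28 : 32].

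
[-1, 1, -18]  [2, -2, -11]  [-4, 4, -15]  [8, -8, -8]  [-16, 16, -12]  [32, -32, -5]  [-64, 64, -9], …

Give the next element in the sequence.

[128, -128, -2]

For the first part, ×(-2) each step: -1, 2, -4, 8, -16, 32, -64 → 128.
Second part goes 1, -2, 4, -8, 16, -32, 64 → -128 (×(-2) each step).
Third part — alternating steps +7, −4, +7, −4, …: -18, -11, -15, -8, -12, -5, -9 → -2.
Putting it together: [128, -128, -2].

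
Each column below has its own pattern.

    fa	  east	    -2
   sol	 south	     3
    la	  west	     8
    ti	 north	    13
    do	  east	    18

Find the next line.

re  south  23

Note: runs through the solfège scale do→ti, so fa, sol, la, ti, do → re.
Direction: repeats east → south → west → north, so east, south, west, north, east → south.
Third component: +5 each step, so -2, 3, 8, 13, 18 → 23.
Combining the parts gives re  south  23.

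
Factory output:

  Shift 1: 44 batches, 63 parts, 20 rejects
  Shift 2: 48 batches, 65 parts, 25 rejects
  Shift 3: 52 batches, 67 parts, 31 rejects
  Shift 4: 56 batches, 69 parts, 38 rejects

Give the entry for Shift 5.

60 batches, 71 parts, 46 rejects

Batches: +4 each step, so 44, 48, 52, 56 → 60.
Parts — +2 each step: 63, 65, 67, 69 → 71.
Rejects goes 20, 25, 31, 38 → 46 (differences are 5, 6, 7, … (increasing by 1 each time)).
Combining the parts gives 60 batches, 71 parts, 46 rejects.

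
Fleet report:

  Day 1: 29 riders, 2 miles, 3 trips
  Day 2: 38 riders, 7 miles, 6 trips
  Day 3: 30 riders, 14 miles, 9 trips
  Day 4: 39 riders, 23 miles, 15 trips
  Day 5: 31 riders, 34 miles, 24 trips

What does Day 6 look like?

Riders: alternating steps +9, −8, +9, −8, …, so 29, 38, 30, 39, 31 → 40.
Miles goes 2, 7, 14, 23, 34 → 47 (differences are 5, 7, 9, … (increasing by 2 each time)).
Trips goes 3, 6, 9, 15, 24 → 39 (each term is the sum of the two before it).
Putting it together: 40 riders, 47 miles, 39 trips.

40 riders, 47 miles, 39 trips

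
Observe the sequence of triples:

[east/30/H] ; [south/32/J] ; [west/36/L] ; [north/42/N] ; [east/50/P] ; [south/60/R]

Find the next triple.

For the direction, repeats east → south → west → north: east, south, west, north, east, south → west.
Second value: 30, 32, 36, 42, 50, 60 → 72 (differences are 2, 4, 6, … (increasing by 2 each time)).
Letter: H, J, L, N, P, R → T (letters move forward 2 places in the alphabet).
So the next triple is [west/72/T].

[west/72/T]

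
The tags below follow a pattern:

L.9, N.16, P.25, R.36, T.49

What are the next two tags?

Letter — letters move forward 2 places in the alphabet: L, N, P, R, T → V → X.
Second component: 9, 16, 25, 36, 49 → 64 → 81 (perfect squares: 3², 4², 5², …).
Putting the parts together: V.64 and then X.81.

V.64 then X.81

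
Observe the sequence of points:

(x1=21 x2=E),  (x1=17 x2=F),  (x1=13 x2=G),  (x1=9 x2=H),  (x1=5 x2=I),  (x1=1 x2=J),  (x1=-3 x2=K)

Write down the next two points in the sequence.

X1: −4 each step; 21, 17, 13, 9, 5, 1, -3 → -7 → -11.
X2 — letters move forward 1 place in the alphabet: E, F, G, H, I, J, K → L → M.
Putting the parts together: (x1=-7 x2=L) and then (x1=-11 x2=M).

(x1=-7 x2=L), (x1=-11 x2=M)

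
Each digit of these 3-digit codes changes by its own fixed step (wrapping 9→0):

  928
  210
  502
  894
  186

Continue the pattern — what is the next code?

478

First digit: +3 each step, mod 10; 9, 2, 5, 8, 1 → 4.
For the second digit, −1 each step, mod 10: 2, 1, 0, 9, 8 → 7.
Third digit: +2 each step, mod 10; 8, 0, 2, 4, 6 → 8.
Putting it together: 478.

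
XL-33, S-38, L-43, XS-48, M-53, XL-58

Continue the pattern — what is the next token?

Size goes XL, S, L, XS, M, XL → S (repeats XL → S → L → XS → M).
Second component goes 33, 38, 43, 48, 53, 58 → 63 (+5 each step).
Combining the parts gives S-63.

S-63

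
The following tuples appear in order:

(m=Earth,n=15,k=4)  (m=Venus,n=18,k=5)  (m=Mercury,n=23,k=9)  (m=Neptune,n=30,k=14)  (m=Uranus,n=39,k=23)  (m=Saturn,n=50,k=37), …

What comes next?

M: Earth, Venus, Mercury, Neptune, Uranus, Saturn → Jupiter (runs backward through the planets Mercury→Neptune).
N: differences are 3, 5, 7, … (increasing by 2 each time), so 15, 18, 23, 30, 39, 50 → 63.
K goes 4, 5, 9, 14, 23, 37 → 60 (each term is the sum of the two before it).
So the next tuple is (m=Jupiter,n=63,k=60).

(m=Jupiter,n=63,k=60)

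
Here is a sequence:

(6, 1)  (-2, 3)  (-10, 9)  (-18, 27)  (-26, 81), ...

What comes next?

First entry — −8 each step: 6, -2, -10, -18, -26 → -34.
Second entry — ×3 each step: 1, 3, 9, 27, 81 → 243.
Putting it together: (-34, 243).

(-34, 243)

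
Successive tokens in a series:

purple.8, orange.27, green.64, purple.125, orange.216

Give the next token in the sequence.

green.343

Colour goes purple, orange, green, purple, orange → green (repeats purple → orange → green).
For the second component, perfect cubes: 2³, 3³, 4³, …: 8, 27, 64, 125, 216 → 343.
So the next token is green.343.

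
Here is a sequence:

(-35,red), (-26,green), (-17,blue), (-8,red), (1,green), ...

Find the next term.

First slot: -35, -26, -17, -8, 1 → 10 (+9 each step).
Colour goes red, green, blue, red, green → blue (repeats red → green → blue).
Putting it together: (10,blue).

(10,blue)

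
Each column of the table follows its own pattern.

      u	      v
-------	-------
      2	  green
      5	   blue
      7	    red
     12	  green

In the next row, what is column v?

Column v: green, blue, red, green → blue (repeats green → blue → red).

blue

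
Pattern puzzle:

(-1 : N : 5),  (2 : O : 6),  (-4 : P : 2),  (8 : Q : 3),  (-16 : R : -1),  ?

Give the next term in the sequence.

(32 : S : 0)

First slot goes -1, 2, -4, 8, -16 → 32 (×(-2) each step).
Letter: N, O, P, Q, R → S (letters move forward 1 place in the alphabet).
For the third slot, alternating steps +1, −4, +1, −4, …: 5, 6, 2, 3, -1 → 0.
Combining the parts gives (32 : S : 0).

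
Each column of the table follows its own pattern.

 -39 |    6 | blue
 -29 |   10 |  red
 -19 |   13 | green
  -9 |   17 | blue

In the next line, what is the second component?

For the second component, alternating steps +4, +3, +4, +3, …: 6, 10, 13, 17 → 20.

20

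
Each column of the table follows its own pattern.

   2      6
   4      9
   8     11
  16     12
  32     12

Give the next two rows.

For the first component, ×2 each step: 2, 4, 8, 16, 32 → 64 → 128.
For the second component, differences are 3, 2, 1, … (decreasing by 1 each time): 6, 9, 11, 12, 12 → 11 → 9.
So the next two rows are 64  11 and 128  9.

64  11; 128  9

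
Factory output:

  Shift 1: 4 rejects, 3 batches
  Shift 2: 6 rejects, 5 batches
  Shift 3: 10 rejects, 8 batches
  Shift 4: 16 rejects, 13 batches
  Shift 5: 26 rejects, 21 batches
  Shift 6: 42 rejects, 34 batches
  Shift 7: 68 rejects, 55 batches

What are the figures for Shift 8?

Rejects: 4, 6, 10, 16, 26, 42, 68 → 110 (each term is the sum of the two before it).
Batches goes 3, 5, 8, 13, 21, 34, 55 → 89 (each term is the sum of the two before it).
Putting it together: 110 rejects, 89 batches.

110 rejects, 89 batches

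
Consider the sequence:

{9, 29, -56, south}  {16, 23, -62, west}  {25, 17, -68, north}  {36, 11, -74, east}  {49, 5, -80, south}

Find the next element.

First component goes 9, 16, 25, 36, 49 → 64 (perfect squares: 3², 4², 5², …).
Second component goes 29, 23, 17, 11, 5 → -1 (−6 each step).
Third component: −6 each step; -56, -62, -68, -74, -80 → -86.
Direction: south, west, north, east, south → west (repeats south → west → north → east).
Combining the parts gives {64, -1, -86, west}.

{64, -1, -86, west}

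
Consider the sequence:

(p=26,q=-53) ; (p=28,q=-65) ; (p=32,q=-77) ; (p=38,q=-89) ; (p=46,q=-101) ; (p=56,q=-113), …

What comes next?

P: 26, 28, 32, 38, 46, 56 → 68 (differences are 2, 4, 6, … (increasing by 2 each time)).
Q: −12 each step; -53, -65, -77, -89, -101, -113 → -125.
So the next tuple is (p=68,q=-125).

(p=68,q=-125)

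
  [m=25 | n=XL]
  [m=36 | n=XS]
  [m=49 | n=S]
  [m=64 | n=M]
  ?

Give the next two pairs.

[m=81 | n=L], [m=100 | n=XL]

M: perfect squares: 5², 6², 7², …, so 25, 36, 49, 64 → 81 → 100.
N goes XL, XS, S, M → L → XL (runs through clothing sizes XS→XL).
Putting the parts together: [m=81 | n=L] and then [m=100 | n=XL].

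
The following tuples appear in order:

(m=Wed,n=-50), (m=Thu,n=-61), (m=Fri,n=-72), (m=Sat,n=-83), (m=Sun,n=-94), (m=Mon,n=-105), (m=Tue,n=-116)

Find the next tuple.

(m=Wed,n=-127)

M: runs through the weekdays Mon→Sun, so Wed, Thu, Fri, Sat, Sun, Mon, Tue → Wed.
For the n, −11 each step: -50, -61, -72, -83, -94, -105, -116 → -127.
Combining the parts gives (m=Wed,n=-127).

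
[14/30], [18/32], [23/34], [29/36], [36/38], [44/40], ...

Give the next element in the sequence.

First slot goes 14, 18, 23, 29, 36, 44 → 53 (differences are 4, 5, 6, … (increasing by 1 each time)).
Second slot: 30, 32, 34, 36, 38, 40 → 42 (+2 each step).
Combining the parts gives [53/42].

[53/42]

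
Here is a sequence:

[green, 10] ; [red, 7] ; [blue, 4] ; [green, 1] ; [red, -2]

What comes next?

Colour — repeats green → red → blue: green, red, blue, green, red → blue.
Second slot: −3 each step, so 10, 7, 4, 1, -2 → -5.
Putting it together: [blue, -5].

[blue, -5]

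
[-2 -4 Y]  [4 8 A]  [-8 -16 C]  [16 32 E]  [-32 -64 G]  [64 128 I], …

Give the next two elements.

First entry goes -2, 4, -8, 16, -32, 64 → -128 → 256 (×(-2) each step).
Second entry goes -4, 8, -16, 32, -64, 128 → -256 → 512 (always 2 × the first entry).
Letter goes Y, A, C, E, G, I → K → M (letters move forward 2 places in the alphabet, wrapping Z→A).
Putting the parts together: [-128 -256 K] and then [256 512 M].

[-128 -256 K], [256 512 M]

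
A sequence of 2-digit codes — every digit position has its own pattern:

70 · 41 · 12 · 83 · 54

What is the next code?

25

First digit goes 7, 4, 1, 8, 5 → 2 (−3 each step, mod 10).
Second digit — +1 each step, mod 10: 0, 1, 2, 3, 4 → 5.
Combining the parts gives 25.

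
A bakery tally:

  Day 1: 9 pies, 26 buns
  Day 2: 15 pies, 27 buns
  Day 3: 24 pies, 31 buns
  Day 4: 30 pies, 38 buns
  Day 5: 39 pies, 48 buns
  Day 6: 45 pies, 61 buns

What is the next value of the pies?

54

Pies: alternating steps +6, +9, +6, +9, …; 9, 15, 24, 30, 39, 45 → 54.
Buns: 26, 27, 31, 38, 48, 61 → 77 (differences are 1, 4, 7, … (increasing by 3 each time)).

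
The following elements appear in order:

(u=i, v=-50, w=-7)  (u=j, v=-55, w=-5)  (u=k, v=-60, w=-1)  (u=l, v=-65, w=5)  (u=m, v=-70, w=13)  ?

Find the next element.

(u=n, v=-75, w=23)

U: letters move forward 1 place in the alphabet, so i, j, k, l, m → n.
V — −5 each step: -50, -55, -60, -65, -70 → -75.
W: differences are 2, 4, 6, … (increasing by 2 each time), so -7, -5, -1, 5, 13 → 23.
Combining the parts gives (u=n, v=-75, w=23).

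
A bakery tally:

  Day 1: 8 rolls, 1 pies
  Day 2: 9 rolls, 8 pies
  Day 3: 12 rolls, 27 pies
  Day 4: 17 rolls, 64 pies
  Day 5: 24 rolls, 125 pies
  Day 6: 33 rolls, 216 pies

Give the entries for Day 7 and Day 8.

44 rolls, 343 pies; 57 rolls, 512 pies

Rolls: differences are 1, 3, 5, … (increasing by 2 each time), so 8, 9, 12, 17, 24, 33 → 44 → 57.
Pies: 1, 8, 27, 64, 125, 216 → 343 → 512 (perfect cubes: 1³, 2³, 3³, …).
So the next two records are 44 rolls, 343 pies and 57 rolls, 512 pies.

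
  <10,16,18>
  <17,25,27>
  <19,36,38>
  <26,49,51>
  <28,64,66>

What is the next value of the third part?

For the first part, alternating steps +7, +2, +7, +2, …: 10, 17, 19, 26, 28 → 35.
For the second part, perfect squares: 4², 5², 6², …: 16, 25, 36, 49, 64 → 81.
Third part goes 18, 27, 38, 51, 66 → 83 (always 2 more than the second part).

83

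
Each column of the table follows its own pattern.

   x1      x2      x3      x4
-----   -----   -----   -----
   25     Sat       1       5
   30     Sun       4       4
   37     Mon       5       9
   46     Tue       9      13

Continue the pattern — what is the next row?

Column x1: differences are 5, 7, 9, … (increasing by 2 each time); 25, 30, 37, 46 → 57.
Column x2: Sat, Sun, Mon, Tue → Wed (runs through the weekdays Mon→Sun).
Column x3: each term is the sum of the two before it; 1, 4, 5, 9 → 14.
Column x4 goes 5, 4, 9, 13 → 22 (each term is the sum of the two before it).
Putting it together: 57  Wed  14  22.

57  Wed  14  22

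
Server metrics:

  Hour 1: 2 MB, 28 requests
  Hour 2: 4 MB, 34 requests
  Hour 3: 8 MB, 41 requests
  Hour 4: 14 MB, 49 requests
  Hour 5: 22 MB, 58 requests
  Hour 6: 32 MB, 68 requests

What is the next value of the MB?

44

MB: 2, 4, 8, 14, 22, 32 → 44 (differences are 2, 4, 6, … (increasing by 2 each time)).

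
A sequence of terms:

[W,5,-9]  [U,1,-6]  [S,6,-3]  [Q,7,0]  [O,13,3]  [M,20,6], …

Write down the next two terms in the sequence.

[K,33,9], [I,53,12]

Letter: letters move back 2 places in the alphabet; W, U, S, Q, O, M → K → I.
Second entry: 5, 1, 6, 7, 13, 20 → 33 → 53 (each term is the sum of the two before it).
For the third entry, +3 each step: -9, -6, -3, 0, 3, 6 → 9 → 12.
So the next two terms are [K,33,9] and [I,53,12].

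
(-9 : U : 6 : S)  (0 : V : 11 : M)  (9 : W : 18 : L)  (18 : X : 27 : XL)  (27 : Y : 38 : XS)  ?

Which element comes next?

For the first part, +9 each step: -9, 0, 9, 18, 27 → 36.
Letter: letters move forward 1 place in the alphabet, so U, V, W, X, Y → Z.
Third part — differences are 5, 7, 9, … (increasing by 2 each time): 6, 11, 18, 27, 38 → 51.
Size — runs through clothing sizes XS→XL: S, M, L, XL, XS → S.
Putting it together: (36 : Z : 51 : S).

(36 : Z : 51 : S)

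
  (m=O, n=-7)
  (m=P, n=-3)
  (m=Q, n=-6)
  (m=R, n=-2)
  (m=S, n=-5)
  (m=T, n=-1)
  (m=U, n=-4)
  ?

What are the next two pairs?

(m=V, n=0), (m=W, n=-3)

M goes O, P, Q, R, S, T, U → V → W (letters move forward 1 place in the alphabet).
N: alternating steps +4, −3, +4, −3, …; -7, -3, -6, -2, -5, -1, -4 → 0 → -3.
So the next two pairs are (m=V, n=0) and (m=W, n=-3).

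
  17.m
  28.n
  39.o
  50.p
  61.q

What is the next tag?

72.r

For the first component, +11 each step: 17, 28, 39, 50, 61 → 72.
For the letter, letters move forward 1 place in the alphabet: m, n, o, p, q → r.
Putting it together: 72.r.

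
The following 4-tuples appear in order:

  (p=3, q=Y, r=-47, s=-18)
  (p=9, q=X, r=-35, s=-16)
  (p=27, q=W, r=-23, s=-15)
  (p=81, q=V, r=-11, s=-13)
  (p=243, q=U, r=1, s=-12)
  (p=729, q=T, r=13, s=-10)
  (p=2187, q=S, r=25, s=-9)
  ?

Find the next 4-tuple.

(p=6561, q=R, r=37, s=-7)

P: 3, 9, 27, 81, 243, 729, 2187 → 6561 (×3 each step).
Q: letters move back 1 place in the alphabet, so Y, X, W, V, U, T, S → R.
R goes -47, -35, -23, -11, 1, 13, 25 → 37 (+12 each step).
S: alternating steps +2, +1, +2, +1, …; -18, -16, -15, -13, -12, -10, -9 → -7.
Putting it together: (p=6561, q=R, r=37, s=-7).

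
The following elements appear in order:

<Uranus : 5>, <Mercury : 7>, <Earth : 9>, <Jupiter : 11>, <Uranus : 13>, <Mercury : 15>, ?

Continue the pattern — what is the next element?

<Earth : 17>

For the planet, repeats Uranus → Mercury → Earth → Jupiter: Uranus, Mercury, Earth, Jupiter, Uranus, Mercury → Earth.
For the second part, +2 each step: 5, 7, 9, 11, 13, 15 → 17.
So the next element is <Earth : 17>.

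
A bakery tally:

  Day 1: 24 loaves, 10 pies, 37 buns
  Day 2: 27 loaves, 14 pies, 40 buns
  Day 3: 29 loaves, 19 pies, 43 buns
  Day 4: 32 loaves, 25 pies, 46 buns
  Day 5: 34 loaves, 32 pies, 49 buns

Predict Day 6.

37 loaves, 40 pies, 52 buns

Loaves: 24, 27, 29, 32, 34 → 37 (alternating steps +3, +2, +3, +2, …).
Pies — differences are 4, 5, 6, … (increasing by 1 each time): 10, 14, 19, 25, 32 → 40.
Buns: +3 each step, so 37, 40, 43, 46, 49 → 52.
Putting it together: 37 loaves, 40 pies, 52 buns.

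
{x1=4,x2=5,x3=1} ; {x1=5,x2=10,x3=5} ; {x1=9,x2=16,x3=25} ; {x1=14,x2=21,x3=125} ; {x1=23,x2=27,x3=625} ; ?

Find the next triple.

X1 goes 4, 5, 9, 14, 23 → 37 (each term is the sum of the two before it).
X2 goes 5, 10, 16, 21, 27 → 32 (alternating steps +5, +6, +5, +6, …).
X3 goes 1, 5, 25, 125, 625 → 3125 (×5 each step).
So the next triple is {x1=37,x2=32,x3=3125}.

{x1=37,x2=32,x3=3125}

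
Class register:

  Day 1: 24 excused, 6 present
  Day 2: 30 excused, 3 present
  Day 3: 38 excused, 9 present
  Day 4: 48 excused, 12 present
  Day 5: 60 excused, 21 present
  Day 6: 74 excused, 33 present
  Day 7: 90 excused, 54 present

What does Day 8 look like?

108 excused, 87 present

Excused: differences are 6, 8, 10, … (increasing by 2 each time), so 24, 30, 38, 48, 60, 74, 90 → 108.
Present: each term is the sum of the two before it; 6, 3, 9, 12, 21, 33, 54 → 87.
So the next line is 108 excused, 87 present.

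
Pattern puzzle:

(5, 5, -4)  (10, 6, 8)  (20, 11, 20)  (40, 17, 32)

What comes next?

(80, 28, 44)

For the first part, ×2 each step: 5, 10, 20, 40 → 80.
Second part — each term is the sum of the two before it: 5, 6, 11, 17 → 28.
Third part: -4, 8, 20, 32 → 44 (+12 each step).
Combining the parts gives (80, 28, 44).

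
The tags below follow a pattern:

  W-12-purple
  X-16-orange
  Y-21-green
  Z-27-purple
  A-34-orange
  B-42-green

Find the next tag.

C-51-purple

Letter goes W, X, Y, Z, A, B → C (letters move forward 1 place in the alphabet, wrapping Z→A).
Second component: 12, 16, 21, 27, 34, 42 → 51 (differences are 4, 5, 6, … (increasing by 1 each time)).
Colour: purple, orange, green, purple, orange, green → purple (repeats purple → orange → green).
So the next tag is C-51-purple.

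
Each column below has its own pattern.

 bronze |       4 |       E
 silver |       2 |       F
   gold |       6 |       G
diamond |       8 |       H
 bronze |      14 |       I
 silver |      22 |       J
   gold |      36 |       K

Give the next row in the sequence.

diamond  58  L

Rank: repeats bronze → silver → gold → diamond, so bronze, silver, gold, diamond, bronze, silver, gold → diamond.
Second component: each term is the sum of the two before it; 4, 2, 6, 8, 14, 22, 36 → 58.
Letter goes E, F, G, H, I, J, K → L (letters move forward 1 place in the alphabet).
Combining the parts gives diamond  58  L.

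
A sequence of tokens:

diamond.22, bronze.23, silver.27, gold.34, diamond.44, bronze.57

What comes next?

silver.73

Rank: repeats diamond → bronze → silver → gold, so diamond, bronze, silver, gold, diamond, bronze → silver.
For the second component, differences are 1, 4, 7, … (increasing by 3 each time): 22, 23, 27, 34, 44, 57 → 73.
Putting it together: silver.73.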